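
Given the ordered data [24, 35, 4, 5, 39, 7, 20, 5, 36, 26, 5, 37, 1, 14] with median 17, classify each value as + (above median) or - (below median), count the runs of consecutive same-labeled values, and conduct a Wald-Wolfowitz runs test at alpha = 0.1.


Step 1: Compute median = 17; label A = above, B = below.
Labels in order: AABBABABAABABB  (n_A = 7, n_B = 7)
Step 2: Count runs R = 10.
Step 3: Under H0 (random ordering), E[R] = 2*n_A*n_B/(n_A+n_B) + 1 = 2*7*7/14 + 1 = 8.0000.
        Var[R] = 2*n_A*n_B*(2*n_A*n_B - n_A - n_B) / ((n_A+n_B)^2 * (n_A+n_B-1)) = 8232/2548 = 3.2308.
        SD[R] = 1.7974.
Step 4: Continuity-corrected z = (R - 0.5 - E[R]) / SD[R] = (10 - 0.5 - 8.0000) / 1.7974 = 0.8345.
Step 5: Two-sided p-value via normal approximation = 2*(1 - Phi(|z|)) = 0.403986.
Step 6: alpha = 0.1. fail to reject H0.

R = 10, z = 0.8345, p = 0.403986, fail to reject H0.


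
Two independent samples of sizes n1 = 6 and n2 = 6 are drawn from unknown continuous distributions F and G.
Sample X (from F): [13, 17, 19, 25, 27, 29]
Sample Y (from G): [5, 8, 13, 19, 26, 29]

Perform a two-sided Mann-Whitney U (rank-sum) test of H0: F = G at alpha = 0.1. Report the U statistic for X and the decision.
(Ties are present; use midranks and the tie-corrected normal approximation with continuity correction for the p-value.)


Step 1: Combine and sort all 12 observations; assign midranks.
sorted (value, group): (5,Y), (8,Y), (13,X), (13,Y), (17,X), (19,X), (19,Y), (25,X), (26,Y), (27,X), (29,X), (29,Y)
ranks: 5->1, 8->2, 13->3.5, 13->3.5, 17->5, 19->6.5, 19->6.5, 25->8, 26->9, 27->10, 29->11.5, 29->11.5
Step 2: Rank sum for X: R1 = 3.5 + 5 + 6.5 + 8 + 10 + 11.5 = 44.5.
Step 3: U_X = R1 - n1(n1+1)/2 = 44.5 - 6*7/2 = 44.5 - 21 = 23.5.
       U_Y = n1*n2 - U_X = 36 - 23.5 = 12.5.
Step 4: Ties are present, so use the tie-corrected normal approximation (with continuity correction) for the p-value.
Step 5: p-value = 0.420893; compare to alpha = 0.1. fail to reject H0.

U_X = 23.5, p = 0.420893, fail to reject H0 at alpha = 0.1.


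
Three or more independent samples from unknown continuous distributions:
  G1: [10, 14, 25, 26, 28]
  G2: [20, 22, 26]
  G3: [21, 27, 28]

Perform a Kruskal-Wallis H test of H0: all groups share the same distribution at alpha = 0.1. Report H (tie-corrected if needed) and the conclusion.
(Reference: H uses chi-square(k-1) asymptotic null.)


Step 1: Combine all N = 11 observations and assign midranks.
sorted (value, group, rank): (10,G1,1), (14,G1,2), (20,G2,3), (21,G3,4), (22,G2,5), (25,G1,6), (26,G1,7.5), (26,G2,7.5), (27,G3,9), (28,G1,10.5), (28,G3,10.5)
Step 2: Sum ranks within each group.
R_1 = 27 (n_1 = 5)
R_2 = 15.5 (n_2 = 3)
R_3 = 23.5 (n_3 = 3)
Step 3: H = 12/(N(N+1)) * sum(R_i^2/n_i) - 3(N+1)
     = 12/(11*12) * (27^2/5 + 15.5^2/3 + 23.5^2/3) - 3*12
     = 0.090909 * 409.967 - 36
     = 1.269697.
Step 4: Ties present; correction factor C = 1 - 12/(11^3 - 11) = 0.990909. Corrected H = 1.269697 / 0.990909 = 1.281346.
Step 5: Under H0, H ~ chi^2(2); p-value = 0.526938.
Step 6: alpha = 0.1. fail to reject H0.

H = 1.2813, df = 2, p = 0.526938, fail to reject H0.


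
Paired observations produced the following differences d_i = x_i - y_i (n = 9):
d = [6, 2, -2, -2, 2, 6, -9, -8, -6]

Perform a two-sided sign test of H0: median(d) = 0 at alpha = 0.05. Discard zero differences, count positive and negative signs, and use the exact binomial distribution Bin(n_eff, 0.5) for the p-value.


Step 1: Discard zero differences. Original n = 9; n_eff = number of nonzero differences = 9.
Nonzero differences (with sign): +6, +2, -2, -2, +2, +6, -9, -8, -6
Step 2: Count signs: positive = 4, negative = 5.
Step 3: Under H0: P(positive) = 0.5, so the number of positives S ~ Bin(9, 0.5).
Step 4: Two-sided exact p-value = sum of Bin(9,0.5) probabilities at or below the observed probability = 1.000000.
Step 5: alpha = 0.05. fail to reject H0.

n_eff = 9, pos = 4, neg = 5, p = 1.000000, fail to reject H0.


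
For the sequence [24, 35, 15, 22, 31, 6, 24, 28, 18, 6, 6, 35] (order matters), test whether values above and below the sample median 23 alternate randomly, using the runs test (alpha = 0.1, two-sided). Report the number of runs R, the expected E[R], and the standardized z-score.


Step 1: Compute median = 23; label A = above, B = below.
Labels in order: AABBABAABBBA  (n_A = 6, n_B = 6)
Step 2: Count runs R = 7.
Step 3: Under H0 (random ordering), E[R] = 2*n_A*n_B/(n_A+n_B) + 1 = 2*6*6/12 + 1 = 7.0000.
        Var[R] = 2*n_A*n_B*(2*n_A*n_B - n_A - n_B) / ((n_A+n_B)^2 * (n_A+n_B-1)) = 4320/1584 = 2.7273.
        SD[R] = 1.6514.
Step 4: R = E[R], so z = 0 with no continuity correction.
Step 5: Two-sided p-value via normal approximation = 2*(1 - Phi(|z|)) = 1.000000.
Step 6: alpha = 0.1. fail to reject H0.

R = 7, z = 0.0000, p = 1.000000, fail to reject H0.


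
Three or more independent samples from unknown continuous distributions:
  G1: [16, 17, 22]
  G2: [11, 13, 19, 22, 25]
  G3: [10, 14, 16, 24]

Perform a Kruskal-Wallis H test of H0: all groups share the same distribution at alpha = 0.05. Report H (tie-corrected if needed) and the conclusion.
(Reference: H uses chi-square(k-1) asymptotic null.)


Step 1: Combine all N = 12 observations and assign midranks.
sorted (value, group, rank): (10,G3,1), (11,G2,2), (13,G2,3), (14,G3,4), (16,G1,5.5), (16,G3,5.5), (17,G1,7), (19,G2,8), (22,G1,9.5), (22,G2,9.5), (24,G3,11), (25,G2,12)
Step 2: Sum ranks within each group.
R_1 = 22 (n_1 = 3)
R_2 = 34.5 (n_2 = 5)
R_3 = 21.5 (n_3 = 4)
Step 3: H = 12/(N(N+1)) * sum(R_i^2/n_i) - 3(N+1)
     = 12/(12*13) * (22^2/3 + 34.5^2/5 + 21.5^2/4) - 3*13
     = 0.076923 * 514.946 - 39
     = 0.611218.
Step 4: Ties present; correction factor C = 1 - 12/(12^3 - 12) = 0.993007. Corrected H = 0.611218 / 0.993007 = 0.615522.
Step 5: Under H0, H ~ chi^2(2); p-value = 0.735091.
Step 6: alpha = 0.05. fail to reject H0.

H = 0.6155, df = 2, p = 0.735091, fail to reject H0.


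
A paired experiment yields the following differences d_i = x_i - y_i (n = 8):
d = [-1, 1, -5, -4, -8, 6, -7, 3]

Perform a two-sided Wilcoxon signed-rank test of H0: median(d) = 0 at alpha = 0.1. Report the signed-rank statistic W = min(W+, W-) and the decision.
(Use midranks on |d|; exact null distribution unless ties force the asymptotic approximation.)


Step 1: Drop any zero differences (none here) and take |d_i|.
|d| = [1, 1, 5, 4, 8, 6, 7, 3]
Step 2: Midrank |d_i| (ties get averaged ranks).
ranks: |1|->1.5, |1|->1.5, |5|->5, |4|->4, |8|->8, |6|->6, |7|->7, |3|->3
Step 3: Attach original signs; sum ranks with positive sign and with negative sign.
W+ = 1.5 + 6 + 3 = 10.5
W- = 1.5 + 5 + 4 + 8 + 7 = 25.5
(Check: W+ + W- = 36 should equal n(n+1)/2 = 36.)
Step 4: Test statistic W = min(W+, W-) = 10.5.
Step 5: Ties in |d|, so use the tie-corrected normal approximation.
        E[W] = n(n+1)/4 = 8*9/4 = 18.
        Tie groups: |d|=1 (t=2); sum(t^3 - t) = 6.
        Var[W] = n(n+1)(2n+1)/24 - sum(t^3-t)/48 = 1224/24 - 6/48 = 50.875.
        z = (W - E[W]) / sqrt(Var[W]) = (10.5 - 18) / 7.1327 = -1.0515.
        Two-sided p = 2*Phi(z) = 0.293029.
Step 6: alpha = 0.1. fail to reject H0.

W+ = 10.5, W- = 25.5, W = min = 10.5, p = 0.293029, fail to reject H0.


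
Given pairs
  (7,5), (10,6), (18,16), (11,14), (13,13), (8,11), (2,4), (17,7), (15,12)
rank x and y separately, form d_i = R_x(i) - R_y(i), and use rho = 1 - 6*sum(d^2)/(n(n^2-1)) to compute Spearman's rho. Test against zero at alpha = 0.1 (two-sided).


Step 1: Rank x and y separately (midranks; no ties here).
rank(x): 7->2, 10->4, 18->9, 11->5, 13->6, 8->3, 2->1, 17->8, 15->7
rank(y): 5->2, 6->3, 16->9, 14->8, 13->7, 11->5, 4->1, 7->4, 12->6
Step 2: d_i = R_x(i) - R_y(i); compute d_i^2.
  (2-2)^2=0, (4-3)^2=1, (9-9)^2=0, (5-8)^2=9, (6-7)^2=1, (3-5)^2=4, (1-1)^2=0, (8-4)^2=16, (7-6)^2=1
sum(d^2) = 32.
Step 3: rho = 1 - 6*32 / (9*(9^2 - 1)) = 1 - 192/720 = 0.733333.
Step 4: Under H0, t = rho * sqrt((n-2)/(1-rho^2)) = 2.8538 ~ t(7).
Step 5: Two-sided p-value from the t-distribution with 7 df = 0.024554.
Step 6: alpha = 0.1. reject H0.

rho = 0.7333, p = 0.024554, reject H0 at alpha = 0.1.


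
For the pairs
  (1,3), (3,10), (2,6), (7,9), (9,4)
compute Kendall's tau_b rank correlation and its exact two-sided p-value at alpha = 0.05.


Step 1: Enumerate the 10 unordered pairs (i,j) with i<j and classify each by sign(x_j-x_i) * sign(y_j-y_i).
  (1,2):dx=+2,dy=+7->C; (1,3):dx=+1,dy=+3->C; (1,4):dx=+6,dy=+6->C; (1,5):dx=+8,dy=+1->C
  (2,3):dx=-1,dy=-4->C; (2,4):dx=+4,dy=-1->D; (2,5):dx=+6,dy=-6->D; (3,4):dx=+5,dy=+3->C
  (3,5):dx=+7,dy=-2->D; (4,5):dx=+2,dy=-5->D
Step 2: C = 6, D = 4, total pairs = 10.
Step 3: tau = (C - D)/(n(n-1)/2) = (6 - 4)/10 = 0.200000.
Step 4: Exact two-sided p-value (enumerate n! = 120 permutations of y under H0): p = 0.816667.
Step 5: alpha = 0.05. fail to reject H0.

tau_b = 0.2000 (C=6, D=4), p = 0.816667, fail to reject H0.


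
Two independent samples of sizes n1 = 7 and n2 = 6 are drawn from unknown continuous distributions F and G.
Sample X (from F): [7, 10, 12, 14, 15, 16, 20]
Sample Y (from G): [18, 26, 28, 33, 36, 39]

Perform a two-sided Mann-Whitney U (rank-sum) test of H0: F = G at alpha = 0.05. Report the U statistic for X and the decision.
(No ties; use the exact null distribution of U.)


Step 1: Combine and sort all 13 observations; assign midranks.
sorted (value, group): (7,X), (10,X), (12,X), (14,X), (15,X), (16,X), (18,Y), (20,X), (26,Y), (28,Y), (33,Y), (36,Y), (39,Y)
ranks: 7->1, 10->2, 12->3, 14->4, 15->5, 16->6, 18->7, 20->8, 26->9, 28->10, 33->11, 36->12, 39->13
Step 2: Rank sum for X: R1 = 1 + 2 + 3 + 4 + 5 + 6 + 8 = 29.
Step 3: U_X = R1 - n1(n1+1)/2 = 29 - 7*8/2 = 29 - 28 = 1.
       U_Y = n1*n2 - U_X = 42 - 1 = 41.
Step 4: No ties, so the exact null distribution of U (based on enumerating the C(13,7) = 1716 equally likely rank assignments) gives the two-sided p-value.
Step 5: p-value = 0.002331; compare to alpha = 0.05. reject H0.

U_X = 1, p = 0.002331, reject H0 at alpha = 0.05.


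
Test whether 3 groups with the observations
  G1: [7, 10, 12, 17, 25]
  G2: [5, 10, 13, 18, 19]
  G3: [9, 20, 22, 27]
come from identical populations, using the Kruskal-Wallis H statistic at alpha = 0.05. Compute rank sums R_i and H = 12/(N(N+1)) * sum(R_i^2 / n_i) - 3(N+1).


Step 1: Combine all N = 14 observations and assign midranks.
sorted (value, group, rank): (5,G2,1), (7,G1,2), (9,G3,3), (10,G1,4.5), (10,G2,4.5), (12,G1,6), (13,G2,7), (17,G1,8), (18,G2,9), (19,G2,10), (20,G3,11), (22,G3,12), (25,G1,13), (27,G3,14)
Step 2: Sum ranks within each group.
R_1 = 33.5 (n_1 = 5)
R_2 = 31.5 (n_2 = 5)
R_3 = 40 (n_3 = 4)
Step 3: H = 12/(N(N+1)) * sum(R_i^2/n_i) - 3(N+1)
     = 12/(14*15) * (33.5^2/5 + 31.5^2/5 + 40^2/4) - 3*15
     = 0.057143 * 822.9 - 45
     = 2.022857.
Step 4: Ties present; correction factor C = 1 - 6/(14^3 - 14) = 0.997802. Corrected H = 2.022857 / 0.997802 = 2.027313.
Step 5: Under H0, H ~ chi^2(2); p-value = 0.362890.
Step 6: alpha = 0.05. fail to reject H0.

H = 2.0273, df = 2, p = 0.362890, fail to reject H0.


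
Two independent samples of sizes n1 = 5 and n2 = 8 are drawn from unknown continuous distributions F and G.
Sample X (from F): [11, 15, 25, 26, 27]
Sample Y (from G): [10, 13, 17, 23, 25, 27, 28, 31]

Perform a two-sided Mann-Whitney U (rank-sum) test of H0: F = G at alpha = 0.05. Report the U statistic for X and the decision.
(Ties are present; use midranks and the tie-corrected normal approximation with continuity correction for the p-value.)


Step 1: Combine and sort all 13 observations; assign midranks.
sorted (value, group): (10,Y), (11,X), (13,Y), (15,X), (17,Y), (23,Y), (25,X), (25,Y), (26,X), (27,X), (27,Y), (28,Y), (31,Y)
ranks: 10->1, 11->2, 13->3, 15->4, 17->5, 23->6, 25->7.5, 25->7.5, 26->9, 27->10.5, 27->10.5, 28->12, 31->13
Step 2: Rank sum for X: R1 = 2 + 4 + 7.5 + 9 + 10.5 = 33.
Step 3: U_X = R1 - n1(n1+1)/2 = 33 - 5*6/2 = 33 - 15 = 18.
       U_Y = n1*n2 - U_X = 40 - 18 = 22.
Step 4: Ties are present, so use the tie-corrected normal approximation (with continuity correction) for the p-value.
Step 5: p-value = 0.825728; compare to alpha = 0.05. fail to reject H0.

U_X = 18, p = 0.825728, fail to reject H0 at alpha = 0.05.


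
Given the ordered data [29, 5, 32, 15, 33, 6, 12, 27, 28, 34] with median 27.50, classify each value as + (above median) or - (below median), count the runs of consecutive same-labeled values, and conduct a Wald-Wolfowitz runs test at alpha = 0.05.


Step 1: Compute median = 27.50; label A = above, B = below.
Labels in order: ABABABBBAA  (n_A = 5, n_B = 5)
Step 2: Count runs R = 7.
Step 3: Under H0 (random ordering), E[R] = 2*n_A*n_B/(n_A+n_B) + 1 = 2*5*5/10 + 1 = 6.0000.
        Var[R] = 2*n_A*n_B*(2*n_A*n_B - n_A - n_B) / ((n_A+n_B)^2 * (n_A+n_B-1)) = 2000/900 = 2.2222.
        SD[R] = 1.4907.
Step 4: Continuity-corrected z = (R - 0.5 - E[R]) / SD[R] = (7 - 0.5 - 6.0000) / 1.4907 = 0.3354.
Step 5: Two-sided p-value via normal approximation = 2*(1 - Phi(|z|)) = 0.737316.
Step 6: alpha = 0.05. fail to reject H0.

R = 7, z = 0.3354, p = 0.737316, fail to reject H0.


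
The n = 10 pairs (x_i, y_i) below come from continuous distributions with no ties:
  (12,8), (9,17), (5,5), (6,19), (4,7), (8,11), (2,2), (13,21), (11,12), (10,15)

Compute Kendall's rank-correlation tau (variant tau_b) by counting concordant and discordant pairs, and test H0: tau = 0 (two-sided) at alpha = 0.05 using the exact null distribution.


Step 1: Enumerate the 45 unordered pairs (i,j) with i<j and classify each by sign(x_j-x_i) * sign(y_j-y_i).
  (1,2):dx=-3,dy=+9->D; (1,3):dx=-7,dy=-3->C; (1,4):dx=-6,dy=+11->D; (1,5):dx=-8,dy=-1->C
  (1,6):dx=-4,dy=+3->D; (1,7):dx=-10,dy=-6->C; (1,8):dx=+1,dy=+13->C; (1,9):dx=-1,dy=+4->D
  (1,10):dx=-2,dy=+7->D; (2,3):dx=-4,dy=-12->C; (2,4):dx=-3,dy=+2->D; (2,5):dx=-5,dy=-10->C
  (2,6):dx=-1,dy=-6->C; (2,7):dx=-7,dy=-15->C; (2,8):dx=+4,dy=+4->C; (2,9):dx=+2,dy=-5->D
  (2,10):dx=+1,dy=-2->D; (3,4):dx=+1,dy=+14->C; (3,5):dx=-1,dy=+2->D; (3,6):dx=+3,dy=+6->C
  (3,7):dx=-3,dy=-3->C; (3,8):dx=+8,dy=+16->C; (3,9):dx=+6,dy=+7->C; (3,10):dx=+5,dy=+10->C
  (4,5):dx=-2,dy=-12->C; (4,6):dx=+2,dy=-8->D; (4,7):dx=-4,dy=-17->C; (4,8):dx=+7,dy=+2->C
  (4,9):dx=+5,dy=-7->D; (4,10):dx=+4,dy=-4->D; (5,6):dx=+4,dy=+4->C; (5,7):dx=-2,dy=-5->C
  (5,8):dx=+9,dy=+14->C; (5,9):dx=+7,dy=+5->C; (5,10):dx=+6,dy=+8->C; (6,7):dx=-6,dy=-9->C
  (6,8):dx=+5,dy=+10->C; (6,9):dx=+3,dy=+1->C; (6,10):dx=+2,dy=+4->C; (7,8):dx=+11,dy=+19->C
  (7,9):dx=+9,dy=+10->C; (7,10):dx=+8,dy=+13->C; (8,9):dx=-2,dy=-9->C; (8,10):dx=-3,dy=-6->C
  (9,10):dx=-1,dy=+3->D
Step 2: C = 32, D = 13, total pairs = 45.
Step 3: tau = (C - D)/(n(n-1)/2) = (32 - 13)/45 = 0.422222.
Step 4: Exact two-sided p-value (enumerate n! = 3628800 permutations of y under H0): p = 0.108313.
Step 5: alpha = 0.05. fail to reject H0.

tau_b = 0.4222 (C=32, D=13), p = 0.108313, fail to reject H0.


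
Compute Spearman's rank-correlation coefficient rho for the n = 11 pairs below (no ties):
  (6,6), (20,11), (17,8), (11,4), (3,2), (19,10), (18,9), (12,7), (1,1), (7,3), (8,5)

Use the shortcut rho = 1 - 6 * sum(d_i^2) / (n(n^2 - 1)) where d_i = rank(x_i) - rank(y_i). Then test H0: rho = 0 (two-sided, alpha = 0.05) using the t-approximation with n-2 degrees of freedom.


Step 1: Rank x and y separately (midranks; no ties here).
rank(x): 6->3, 20->11, 17->8, 11->6, 3->2, 19->10, 18->9, 12->7, 1->1, 7->4, 8->5
rank(y): 6->6, 11->11, 8->8, 4->4, 2->2, 10->10, 9->9, 7->7, 1->1, 3->3, 5->5
Step 2: d_i = R_x(i) - R_y(i); compute d_i^2.
  (3-6)^2=9, (11-11)^2=0, (8-8)^2=0, (6-4)^2=4, (2-2)^2=0, (10-10)^2=0, (9-9)^2=0, (7-7)^2=0, (1-1)^2=0, (4-3)^2=1, (5-5)^2=0
sum(d^2) = 14.
Step 3: rho = 1 - 6*14 / (11*(11^2 - 1)) = 1 - 84/1320 = 0.936364.
Step 4: Under H0, t = rho * sqrt((n-2)/(1-rho^2)) = 8.0024 ~ t(9).
Step 5: Two-sided p-value from the t-distribution with 9 df = 0.000022.
Step 6: alpha = 0.05. reject H0.

rho = 0.9364, p = 0.000022, reject H0 at alpha = 0.05.


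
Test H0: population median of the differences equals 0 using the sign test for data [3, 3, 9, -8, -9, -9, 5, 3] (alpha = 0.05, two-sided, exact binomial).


Step 1: Discard zero differences. Original n = 8; n_eff = number of nonzero differences = 8.
Nonzero differences (with sign): +3, +3, +9, -8, -9, -9, +5, +3
Step 2: Count signs: positive = 5, negative = 3.
Step 3: Under H0: P(positive) = 0.5, so the number of positives S ~ Bin(8, 0.5).
Step 4: Two-sided exact p-value = sum of Bin(8,0.5) probabilities at or below the observed probability = 0.726562.
Step 5: alpha = 0.05. fail to reject H0.

n_eff = 8, pos = 5, neg = 3, p = 0.726562, fail to reject H0.


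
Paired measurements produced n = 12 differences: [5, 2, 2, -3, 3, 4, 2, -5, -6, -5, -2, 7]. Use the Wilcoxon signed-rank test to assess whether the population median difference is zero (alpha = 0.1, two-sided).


Step 1: Drop any zero differences (none here) and take |d_i|.
|d| = [5, 2, 2, 3, 3, 4, 2, 5, 6, 5, 2, 7]
Step 2: Midrank |d_i| (ties get averaged ranks).
ranks: |5|->9, |2|->2.5, |2|->2.5, |3|->5.5, |3|->5.5, |4|->7, |2|->2.5, |5|->9, |6|->11, |5|->9, |2|->2.5, |7|->12
Step 3: Attach original signs; sum ranks with positive sign and with negative sign.
W+ = 9 + 2.5 + 2.5 + 5.5 + 7 + 2.5 + 12 = 41
W- = 5.5 + 9 + 11 + 9 + 2.5 = 37
(Check: W+ + W- = 78 should equal n(n+1)/2 = 78.)
Step 4: Test statistic W = min(W+, W-) = 37.
Step 5: Ties in |d|, so use the tie-corrected normal approximation.
        E[W] = n(n+1)/4 = 12*13/4 = 39.
        Tie groups: |d|=2 (t=4), |d|=3 (t=2), |d|=5 (t=3); sum(t^3 - t) = 90.
        Var[W] = n(n+1)(2n+1)/24 - sum(t^3-t)/48 = 3900/24 - 90/48 = 160.625.
        z = (W - E[W]) / sqrt(Var[W]) = (37 - 39) / 12.6738 = -0.1578.
        Two-sided p = 2*Phi(z) = 0.874610.
Step 6: alpha = 0.1. fail to reject H0.

W+ = 41, W- = 37, W = min = 37, p = 0.874610, fail to reject H0.


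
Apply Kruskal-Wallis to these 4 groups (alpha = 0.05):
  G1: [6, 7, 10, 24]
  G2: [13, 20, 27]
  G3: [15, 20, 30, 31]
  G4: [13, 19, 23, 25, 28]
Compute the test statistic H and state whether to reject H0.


Step 1: Combine all N = 16 observations and assign midranks.
sorted (value, group, rank): (6,G1,1), (7,G1,2), (10,G1,3), (13,G2,4.5), (13,G4,4.5), (15,G3,6), (19,G4,7), (20,G2,8.5), (20,G3,8.5), (23,G4,10), (24,G1,11), (25,G4,12), (27,G2,13), (28,G4,14), (30,G3,15), (31,G3,16)
Step 2: Sum ranks within each group.
R_1 = 17 (n_1 = 4)
R_2 = 26 (n_2 = 3)
R_3 = 45.5 (n_3 = 4)
R_4 = 47.5 (n_4 = 5)
Step 3: H = 12/(N(N+1)) * sum(R_i^2/n_i) - 3(N+1)
     = 12/(16*17) * (17^2/4 + 26^2/3 + 45.5^2/4 + 47.5^2/5) - 3*17
     = 0.044118 * 1266.4 - 51
     = 4.870404.
Step 4: Ties present; correction factor C = 1 - 12/(16^3 - 16) = 0.997059. Corrected H = 4.870404 / 0.997059 = 4.884771.
Step 5: Under H0, H ~ chi^2(3); p-value = 0.180432.
Step 6: alpha = 0.05. fail to reject H0.

H = 4.8848, df = 3, p = 0.180432, fail to reject H0.


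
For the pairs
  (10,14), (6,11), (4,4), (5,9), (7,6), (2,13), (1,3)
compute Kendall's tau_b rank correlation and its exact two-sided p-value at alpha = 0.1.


Step 1: Enumerate the 21 unordered pairs (i,j) with i<j and classify each by sign(x_j-x_i) * sign(y_j-y_i).
  (1,2):dx=-4,dy=-3->C; (1,3):dx=-6,dy=-10->C; (1,4):dx=-5,dy=-5->C; (1,5):dx=-3,dy=-8->C
  (1,6):dx=-8,dy=-1->C; (1,7):dx=-9,dy=-11->C; (2,3):dx=-2,dy=-7->C; (2,4):dx=-1,dy=-2->C
  (2,5):dx=+1,dy=-5->D; (2,6):dx=-4,dy=+2->D; (2,7):dx=-5,dy=-8->C; (3,4):dx=+1,dy=+5->C
  (3,5):dx=+3,dy=+2->C; (3,6):dx=-2,dy=+9->D; (3,7):dx=-3,dy=-1->C; (4,5):dx=+2,dy=-3->D
  (4,6):dx=-3,dy=+4->D; (4,7):dx=-4,dy=-6->C; (5,6):dx=-5,dy=+7->D; (5,7):dx=-6,dy=-3->C
  (6,7):dx=-1,dy=-10->C
Step 2: C = 15, D = 6, total pairs = 21.
Step 3: tau = (C - D)/(n(n-1)/2) = (15 - 6)/21 = 0.428571.
Step 4: Exact two-sided p-value (enumerate n! = 5040 permutations of y under H0): p = 0.238889.
Step 5: alpha = 0.1. fail to reject H0.

tau_b = 0.4286 (C=15, D=6), p = 0.238889, fail to reject H0.


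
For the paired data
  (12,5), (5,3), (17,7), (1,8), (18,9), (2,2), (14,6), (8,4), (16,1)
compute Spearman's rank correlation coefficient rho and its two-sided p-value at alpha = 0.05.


Step 1: Rank x and y separately (midranks; no ties here).
rank(x): 12->5, 5->3, 17->8, 1->1, 18->9, 2->2, 14->6, 8->4, 16->7
rank(y): 5->5, 3->3, 7->7, 8->8, 9->9, 2->2, 6->6, 4->4, 1->1
Step 2: d_i = R_x(i) - R_y(i); compute d_i^2.
  (5-5)^2=0, (3-3)^2=0, (8-7)^2=1, (1-8)^2=49, (9-9)^2=0, (2-2)^2=0, (6-6)^2=0, (4-4)^2=0, (7-1)^2=36
sum(d^2) = 86.
Step 3: rho = 1 - 6*86 / (9*(9^2 - 1)) = 1 - 516/720 = 0.283333.
Step 4: Under H0, t = rho * sqrt((n-2)/(1-rho^2)) = 0.7817 ~ t(7).
Step 5: Two-sided p-value from the t-distribution with 7 df = 0.460030.
Step 6: alpha = 0.05. fail to reject H0.

rho = 0.2833, p = 0.460030, fail to reject H0 at alpha = 0.05.


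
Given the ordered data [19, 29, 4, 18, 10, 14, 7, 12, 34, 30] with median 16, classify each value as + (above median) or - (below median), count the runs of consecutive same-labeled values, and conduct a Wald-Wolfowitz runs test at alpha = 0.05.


Step 1: Compute median = 16; label A = above, B = below.
Labels in order: AABABBBBAA  (n_A = 5, n_B = 5)
Step 2: Count runs R = 5.
Step 3: Under H0 (random ordering), E[R] = 2*n_A*n_B/(n_A+n_B) + 1 = 2*5*5/10 + 1 = 6.0000.
        Var[R] = 2*n_A*n_B*(2*n_A*n_B - n_A - n_B) / ((n_A+n_B)^2 * (n_A+n_B-1)) = 2000/900 = 2.2222.
        SD[R] = 1.4907.
Step 4: Continuity-corrected z = (R + 0.5 - E[R]) / SD[R] = (5 + 0.5 - 6.0000) / 1.4907 = -0.3354.
Step 5: Two-sided p-value via normal approximation = 2*(1 - Phi(|z|)) = 0.737316.
Step 6: alpha = 0.05. fail to reject H0.

R = 5, z = -0.3354, p = 0.737316, fail to reject H0.


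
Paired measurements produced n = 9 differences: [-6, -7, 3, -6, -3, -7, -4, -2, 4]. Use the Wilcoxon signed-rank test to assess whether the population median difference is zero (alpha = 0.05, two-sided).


Step 1: Drop any zero differences (none here) and take |d_i|.
|d| = [6, 7, 3, 6, 3, 7, 4, 2, 4]
Step 2: Midrank |d_i| (ties get averaged ranks).
ranks: |6|->6.5, |7|->8.5, |3|->2.5, |6|->6.5, |3|->2.5, |7|->8.5, |4|->4.5, |2|->1, |4|->4.5
Step 3: Attach original signs; sum ranks with positive sign and with negative sign.
W+ = 2.5 + 4.5 = 7
W- = 6.5 + 8.5 + 6.5 + 2.5 + 8.5 + 4.5 + 1 = 38
(Check: W+ + W- = 45 should equal n(n+1)/2 = 45.)
Step 4: Test statistic W = min(W+, W-) = 7.
Step 5: Ties in |d|, so use the tie-corrected normal approximation.
        E[W] = n(n+1)/4 = 9*10/4 = 22.5.
        Tie groups: |d|=3 (t=2), |d|=4 (t=2), |d|=6 (t=2), |d|=7 (t=2); sum(t^3 - t) = 24.
        Var[W] = n(n+1)(2n+1)/24 - sum(t^3-t)/48 = 1710/24 - 24/48 = 70.75.
        z = (W - E[W]) / sqrt(Var[W]) = (7 - 22.5) / 8.4113 = -1.8428.
        Two-sided p = 2*Phi(z) = 0.065364.
Step 6: alpha = 0.05. fail to reject H0.

W+ = 7, W- = 38, W = min = 7, p = 0.065364, fail to reject H0.


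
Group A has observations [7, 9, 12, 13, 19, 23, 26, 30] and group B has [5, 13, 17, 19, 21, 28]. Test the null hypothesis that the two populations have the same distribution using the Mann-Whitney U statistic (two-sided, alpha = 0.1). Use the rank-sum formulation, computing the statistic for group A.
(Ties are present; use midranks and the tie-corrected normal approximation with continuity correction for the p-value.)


Step 1: Combine and sort all 14 observations; assign midranks.
sorted (value, group): (5,Y), (7,X), (9,X), (12,X), (13,X), (13,Y), (17,Y), (19,X), (19,Y), (21,Y), (23,X), (26,X), (28,Y), (30,X)
ranks: 5->1, 7->2, 9->3, 12->4, 13->5.5, 13->5.5, 17->7, 19->8.5, 19->8.5, 21->10, 23->11, 26->12, 28->13, 30->14
Step 2: Rank sum for X: R1 = 2 + 3 + 4 + 5.5 + 8.5 + 11 + 12 + 14 = 60.
Step 3: U_X = R1 - n1(n1+1)/2 = 60 - 8*9/2 = 60 - 36 = 24.
       U_Y = n1*n2 - U_X = 48 - 24 = 24.
Step 4: Ties are present, so use the tie-corrected normal approximation (with continuity correction) for the p-value.
Step 5: p-value = 1.000000; compare to alpha = 0.1. fail to reject H0.

U_X = 24, p = 1.000000, fail to reject H0 at alpha = 0.1.


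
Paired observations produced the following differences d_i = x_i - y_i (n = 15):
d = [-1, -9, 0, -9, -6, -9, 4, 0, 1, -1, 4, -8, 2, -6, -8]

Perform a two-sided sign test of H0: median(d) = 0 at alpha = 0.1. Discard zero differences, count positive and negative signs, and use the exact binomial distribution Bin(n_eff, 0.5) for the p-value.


Step 1: Discard zero differences. Original n = 15; n_eff = number of nonzero differences = 13.
Nonzero differences (with sign): -1, -9, -9, -6, -9, +4, +1, -1, +4, -8, +2, -6, -8
Step 2: Count signs: positive = 4, negative = 9.
Step 3: Under H0: P(positive) = 0.5, so the number of positives S ~ Bin(13, 0.5).
Step 4: Two-sided exact p-value = sum of Bin(13,0.5) probabilities at or below the observed probability = 0.266846.
Step 5: alpha = 0.1. fail to reject H0.

n_eff = 13, pos = 4, neg = 9, p = 0.266846, fail to reject H0.


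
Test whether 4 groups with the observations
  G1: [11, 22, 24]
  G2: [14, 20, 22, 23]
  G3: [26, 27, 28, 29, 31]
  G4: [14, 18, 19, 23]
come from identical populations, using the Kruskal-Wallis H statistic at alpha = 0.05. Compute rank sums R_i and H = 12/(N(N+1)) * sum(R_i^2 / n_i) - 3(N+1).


Step 1: Combine all N = 16 observations and assign midranks.
sorted (value, group, rank): (11,G1,1), (14,G2,2.5), (14,G4,2.5), (18,G4,4), (19,G4,5), (20,G2,6), (22,G1,7.5), (22,G2,7.5), (23,G2,9.5), (23,G4,9.5), (24,G1,11), (26,G3,12), (27,G3,13), (28,G3,14), (29,G3,15), (31,G3,16)
Step 2: Sum ranks within each group.
R_1 = 19.5 (n_1 = 3)
R_2 = 25.5 (n_2 = 4)
R_3 = 70 (n_3 = 5)
R_4 = 21 (n_4 = 4)
Step 3: H = 12/(N(N+1)) * sum(R_i^2/n_i) - 3(N+1)
     = 12/(16*17) * (19.5^2/3 + 25.5^2/4 + 70^2/5 + 21^2/4) - 3*17
     = 0.044118 * 1379.56 - 51
     = 9.863051.
Step 4: Ties present; correction factor C = 1 - 18/(16^3 - 16) = 0.995588. Corrected H = 9.863051 / 0.995588 = 9.906758.
Step 5: Under H0, H ~ chi^2(3); p-value = 0.019376.
Step 6: alpha = 0.05. reject H0.

H = 9.9068, df = 3, p = 0.019376, reject H0.


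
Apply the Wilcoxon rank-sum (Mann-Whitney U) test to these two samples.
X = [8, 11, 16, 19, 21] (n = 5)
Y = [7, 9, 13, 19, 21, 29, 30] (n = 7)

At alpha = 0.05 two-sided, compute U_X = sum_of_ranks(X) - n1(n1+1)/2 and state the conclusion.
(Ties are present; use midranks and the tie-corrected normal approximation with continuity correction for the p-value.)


Step 1: Combine and sort all 12 observations; assign midranks.
sorted (value, group): (7,Y), (8,X), (9,Y), (11,X), (13,Y), (16,X), (19,X), (19,Y), (21,X), (21,Y), (29,Y), (30,Y)
ranks: 7->1, 8->2, 9->3, 11->4, 13->5, 16->6, 19->7.5, 19->7.5, 21->9.5, 21->9.5, 29->11, 30->12
Step 2: Rank sum for X: R1 = 2 + 4 + 6 + 7.5 + 9.5 = 29.
Step 3: U_X = R1 - n1(n1+1)/2 = 29 - 5*6/2 = 29 - 15 = 14.
       U_Y = n1*n2 - U_X = 35 - 14 = 21.
Step 4: Ties are present, so use the tie-corrected normal approximation (with continuity correction) for the p-value.
Step 5: p-value = 0.624905; compare to alpha = 0.05. fail to reject H0.

U_X = 14, p = 0.624905, fail to reject H0 at alpha = 0.05.


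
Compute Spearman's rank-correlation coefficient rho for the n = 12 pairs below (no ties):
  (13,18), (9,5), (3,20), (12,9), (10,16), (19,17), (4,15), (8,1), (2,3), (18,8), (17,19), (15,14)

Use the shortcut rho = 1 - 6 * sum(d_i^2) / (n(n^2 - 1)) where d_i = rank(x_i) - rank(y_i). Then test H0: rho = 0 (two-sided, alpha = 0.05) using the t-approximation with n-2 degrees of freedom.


Step 1: Rank x and y separately (midranks; no ties here).
rank(x): 13->8, 9->5, 3->2, 12->7, 10->6, 19->12, 4->3, 8->4, 2->1, 18->11, 17->10, 15->9
rank(y): 18->10, 5->3, 20->12, 9->5, 16->8, 17->9, 15->7, 1->1, 3->2, 8->4, 19->11, 14->6
Step 2: d_i = R_x(i) - R_y(i); compute d_i^2.
  (8-10)^2=4, (5-3)^2=4, (2-12)^2=100, (7-5)^2=4, (6-8)^2=4, (12-9)^2=9, (3-7)^2=16, (4-1)^2=9, (1-2)^2=1, (11-4)^2=49, (10-11)^2=1, (9-6)^2=9
sum(d^2) = 210.
Step 3: rho = 1 - 6*210 / (12*(12^2 - 1)) = 1 - 1260/1716 = 0.265734.
Step 4: Under H0, t = rho * sqrt((n-2)/(1-rho^2)) = 0.8717 ~ t(10).
Step 5: Two-sided p-value from the t-distribution with 10 df = 0.403833.
Step 6: alpha = 0.05. fail to reject H0.

rho = 0.2657, p = 0.403833, fail to reject H0 at alpha = 0.05.


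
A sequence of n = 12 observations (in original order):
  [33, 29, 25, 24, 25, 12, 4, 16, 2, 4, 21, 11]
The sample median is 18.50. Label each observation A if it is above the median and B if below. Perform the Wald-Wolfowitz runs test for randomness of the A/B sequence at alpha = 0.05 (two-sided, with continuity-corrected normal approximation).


Step 1: Compute median = 18.50; label A = above, B = below.
Labels in order: AAAAABBBBBAB  (n_A = 6, n_B = 6)
Step 2: Count runs R = 4.
Step 3: Under H0 (random ordering), E[R] = 2*n_A*n_B/(n_A+n_B) + 1 = 2*6*6/12 + 1 = 7.0000.
        Var[R] = 2*n_A*n_B*(2*n_A*n_B - n_A - n_B) / ((n_A+n_B)^2 * (n_A+n_B-1)) = 4320/1584 = 2.7273.
        SD[R] = 1.6514.
Step 4: Continuity-corrected z = (R + 0.5 - E[R]) / SD[R] = (4 + 0.5 - 7.0000) / 1.6514 = -1.5138.
Step 5: Two-sided p-value via normal approximation = 2*(1 - Phi(|z|)) = 0.130070.
Step 6: alpha = 0.05. fail to reject H0.

R = 4, z = -1.5138, p = 0.130070, fail to reject H0.


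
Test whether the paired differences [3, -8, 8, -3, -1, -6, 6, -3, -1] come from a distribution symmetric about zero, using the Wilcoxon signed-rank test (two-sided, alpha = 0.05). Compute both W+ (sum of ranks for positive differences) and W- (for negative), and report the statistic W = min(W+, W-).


Step 1: Drop any zero differences (none here) and take |d_i|.
|d| = [3, 8, 8, 3, 1, 6, 6, 3, 1]
Step 2: Midrank |d_i| (ties get averaged ranks).
ranks: |3|->4, |8|->8.5, |8|->8.5, |3|->4, |1|->1.5, |6|->6.5, |6|->6.5, |3|->4, |1|->1.5
Step 3: Attach original signs; sum ranks with positive sign and with negative sign.
W+ = 4 + 8.5 + 6.5 = 19
W- = 8.5 + 4 + 1.5 + 6.5 + 4 + 1.5 = 26
(Check: W+ + W- = 45 should equal n(n+1)/2 = 45.)
Step 4: Test statistic W = min(W+, W-) = 19.
Step 5: Ties in |d|, so use the tie-corrected normal approximation.
        E[W] = n(n+1)/4 = 9*10/4 = 22.5.
        Tie groups: |d|=1 (t=2), |d|=3 (t=3), |d|=6 (t=2), |d|=8 (t=2); sum(t^3 - t) = 42.
        Var[W] = n(n+1)(2n+1)/24 - sum(t^3-t)/48 = 1710/24 - 42/48 = 70.375.
        z = (W - E[W]) / sqrt(Var[W]) = (19 - 22.5) / 8.3890 = -0.4172.
        Two-sided p = 2*Phi(z) = 0.676522.
Step 6: alpha = 0.05. fail to reject H0.

W+ = 19, W- = 26, W = min = 19, p = 0.676522, fail to reject H0.


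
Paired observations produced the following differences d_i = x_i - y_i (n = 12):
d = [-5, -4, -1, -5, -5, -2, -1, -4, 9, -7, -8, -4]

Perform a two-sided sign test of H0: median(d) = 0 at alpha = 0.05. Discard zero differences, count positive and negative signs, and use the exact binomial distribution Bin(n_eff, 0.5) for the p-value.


Step 1: Discard zero differences. Original n = 12; n_eff = number of nonzero differences = 12.
Nonzero differences (with sign): -5, -4, -1, -5, -5, -2, -1, -4, +9, -7, -8, -4
Step 2: Count signs: positive = 1, negative = 11.
Step 3: Under H0: P(positive) = 0.5, so the number of positives S ~ Bin(12, 0.5).
Step 4: Two-sided exact p-value = sum of Bin(12,0.5) probabilities at or below the observed probability = 0.006348.
Step 5: alpha = 0.05. reject H0.

n_eff = 12, pos = 1, neg = 11, p = 0.006348, reject H0.


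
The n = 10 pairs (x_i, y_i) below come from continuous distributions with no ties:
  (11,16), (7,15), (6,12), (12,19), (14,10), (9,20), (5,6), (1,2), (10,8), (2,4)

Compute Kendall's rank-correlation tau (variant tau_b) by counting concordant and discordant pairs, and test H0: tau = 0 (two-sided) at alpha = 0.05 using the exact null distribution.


Step 1: Enumerate the 45 unordered pairs (i,j) with i<j and classify each by sign(x_j-x_i) * sign(y_j-y_i).
  (1,2):dx=-4,dy=-1->C; (1,3):dx=-5,dy=-4->C; (1,4):dx=+1,dy=+3->C; (1,5):dx=+3,dy=-6->D
  (1,6):dx=-2,dy=+4->D; (1,7):dx=-6,dy=-10->C; (1,8):dx=-10,dy=-14->C; (1,9):dx=-1,dy=-8->C
  (1,10):dx=-9,dy=-12->C; (2,3):dx=-1,dy=-3->C; (2,4):dx=+5,dy=+4->C; (2,5):dx=+7,dy=-5->D
  (2,6):dx=+2,dy=+5->C; (2,7):dx=-2,dy=-9->C; (2,8):dx=-6,dy=-13->C; (2,9):dx=+3,dy=-7->D
  (2,10):dx=-5,dy=-11->C; (3,4):dx=+6,dy=+7->C; (3,5):dx=+8,dy=-2->D; (3,6):dx=+3,dy=+8->C
  (3,7):dx=-1,dy=-6->C; (3,8):dx=-5,dy=-10->C; (3,9):dx=+4,dy=-4->D; (3,10):dx=-4,dy=-8->C
  (4,5):dx=+2,dy=-9->D; (4,6):dx=-3,dy=+1->D; (4,7):dx=-7,dy=-13->C; (4,8):dx=-11,dy=-17->C
  (4,9):dx=-2,dy=-11->C; (4,10):dx=-10,dy=-15->C; (5,6):dx=-5,dy=+10->D; (5,7):dx=-9,dy=-4->C
  (5,8):dx=-13,dy=-8->C; (5,9):dx=-4,dy=-2->C; (5,10):dx=-12,dy=-6->C; (6,7):dx=-4,dy=-14->C
  (6,8):dx=-8,dy=-18->C; (6,9):dx=+1,dy=-12->D; (6,10):dx=-7,dy=-16->C; (7,8):dx=-4,dy=-4->C
  (7,9):dx=+5,dy=+2->C; (7,10):dx=-3,dy=-2->C; (8,9):dx=+9,dy=+6->C; (8,10):dx=+1,dy=+2->C
  (9,10):dx=-8,dy=-4->C
Step 2: C = 35, D = 10, total pairs = 45.
Step 3: tau = (C - D)/(n(n-1)/2) = (35 - 10)/45 = 0.555556.
Step 4: Exact two-sided p-value (enumerate n! = 3628800 permutations of y under H0): p = 0.028609.
Step 5: alpha = 0.05. reject H0.

tau_b = 0.5556 (C=35, D=10), p = 0.028609, reject H0.


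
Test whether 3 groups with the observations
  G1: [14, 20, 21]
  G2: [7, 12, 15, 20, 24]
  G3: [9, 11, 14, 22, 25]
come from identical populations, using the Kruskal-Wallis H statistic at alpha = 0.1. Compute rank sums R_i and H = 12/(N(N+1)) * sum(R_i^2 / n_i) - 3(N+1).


Step 1: Combine all N = 13 observations and assign midranks.
sorted (value, group, rank): (7,G2,1), (9,G3,2), (11,G3,3), (12,G2,4), (14,G1,5.5), (14,G3,5.5), (15,G2,7), (20,G1,8.5), (20,G2,8.5), (21,G1,10), (22,G3,11), (24,G2,12), (25,G3,13)
Step 2: Sum ranks within each group.
R_1 = 24 (n_1 = 3)
R_2 = 32.5 (n_2 = 5)
R_3 = 34.5 (n_3 = 5)
Step 3: H = 12/(N(N+1)) * sum(R_i^2/n_i) - 3(N+1)
     = 12/(13*14) * (24^2/3 + 32.5^2/5 + 34.5^2/5) - 3*14
     = 0.065934 * 641.3 - 42
     = 0.283516.
Step 4: Ties present; correction factor C = 1 - 12/(13^3 - 13) = 0.994505. Corrected H = 0.283516 / 0.994505 = 0.285083.
Step 5: Under H0, H ~ chi^2(2); p-value = 0.867152.
Step 6: alpha = 0.1. fail to reject H0.

H = 0.2851, df = 2, p = 0.867152, fail to reject H0.


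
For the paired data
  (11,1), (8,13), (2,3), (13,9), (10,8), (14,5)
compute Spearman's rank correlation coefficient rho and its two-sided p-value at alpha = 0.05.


Step 1: Rank x and y separately (midranks; no ties here).
rank(x): 11->4, 8->2, 2->1, 13->5, 10->3, 14->6
rank(y): 1->1, 13->6, 3->2, 9->5, 8->4, 5->3
Step 2: d_i = R_x(i) - R_y(i); compute d_i^2.
  (4-1)^2=9, (2-6)^2=16, (1-2)^2=1, (5-5)^2=0, (3-4)^2=1, (6-3)^2=9
sum(d^2) = 36.
Step 3: rho = 1 - 6*36 / (6*(6^2 - 1)) = 1 - 216/210 = -0.028571.
Step 4: Under H0, t = rho * sqrt((n-2)/(1-rho^2)) = -0.0572 ~ t(4).
Step 5: Two-sided p-value from the t-distribution with 4 df = 0.957155.
Step 6: alpha = 0.05. fail to reject H0.

rho = -0.0286, p = 0.957155, fail to reject H0 at alpha = 0.05.


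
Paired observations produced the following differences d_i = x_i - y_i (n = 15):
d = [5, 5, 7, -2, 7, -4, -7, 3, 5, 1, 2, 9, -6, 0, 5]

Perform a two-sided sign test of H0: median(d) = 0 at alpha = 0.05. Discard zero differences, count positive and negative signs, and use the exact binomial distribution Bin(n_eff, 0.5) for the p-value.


Step 1: Discard zero differences. Original n = 15; n_eff = number of nonzero differences = 14.
Nonzero differences (with sign): +5, +5, +7, -2, +7, -4, -7, +3, +5, +1, +2, +9, -6, +5
Step 2: Count signs: positive = 10, negative = 4.
Step 3: Under H0: P(positive) = 0.5, so the number of positives S ~ Bin(14, 0.5).
Step 4: Two-sided exact p-value = sum of Bin(14,0.5) probabilities at or below the observed probability = 0.179565.
Step 5: alpha = 0.05. fail to reject H0.

n_eff = 14, pos = 10, neg = 4, p = 0.179565, fail to reject H0.


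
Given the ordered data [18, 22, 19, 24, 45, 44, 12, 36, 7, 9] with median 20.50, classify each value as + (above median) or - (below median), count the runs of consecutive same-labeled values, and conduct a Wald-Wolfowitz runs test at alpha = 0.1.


Step 1: Compute median = 20.50; label A = above, B = below.
Labels in order: BABAAABABB  (n_A = 5, n_B = 5)
Step 2: Count runs R = 7.
Step 3: Under H0 (random ordering), E[R] = 2*n_A*n_B/(n_A+n_B) + 1 = 2*5*5/10 + 1 = 6.0000.
        Var[R] = 2*n_A*n_B*(2*n_A*n_B - n_A - n_B) / ((n_A+n_B)^2 * (n_A+n_B-1)) = 2000/900 = 2.2222.
        SD[R] = 1.4907.
Step 4: Continuity-corrected z = (R - 0.5 - E[R]) / SD[R] = (7 - 0.5 - 6.0000) / 1.4907 = 0.3354.
Step 5: Two-sided p-value via normal approximation = 2*(1 - Phi(|z|)) = 0.737316.
Step 6: alpha = 0.1. fail to reject H0.

R = 7, z = 0.3354, p = 0.737316, fail to reject H0.


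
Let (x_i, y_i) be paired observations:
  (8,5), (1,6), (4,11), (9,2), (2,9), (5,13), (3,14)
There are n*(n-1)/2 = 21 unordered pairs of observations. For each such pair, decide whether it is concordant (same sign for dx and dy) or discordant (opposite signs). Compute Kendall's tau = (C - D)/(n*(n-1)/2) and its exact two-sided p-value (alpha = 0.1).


Step 1: Enumerate the 21 unordered pairs (i,j) with i<j and classify each by sign(x_j-x_i) * sign(y_j-y_i).
  (1,2):dx=-7,dy=+1->D; (1,3):dx=-4,dy=+6->D; (1,4):dx=+1,dy=-3->D; (1,5):dx=-6,dy=+4->D
  (1,6):dx=-3,dy=+8->D; (1,7):dx=-5,dy=+9->D; (2,3):dx=+3,dy=+5->C; (2,4):dx=+8,dy=-4->D
  (2,5):dx=+1,dy=+3->C; (2,6):dx=+4,dy=+7->C; (2,7):dx=+2,dy=+8->C; (3,4):dx=+5,dy=-9->D
  (3,5):dx=-2,dy=-2->C; (3,6):dx=+1,dy=+2->C; (3,7):dx=-1,dy=+3->D; (4,5):dx=-7,dy=+7->D
  (4,6):dx=-4,dy=+11->D; (4,7):dx=-6,dy=+12->D; (5,6):dx=+3,dy=+4->C; (5,7):dx=+1,dy=+5->C
  (6,7):dx=-2,dy=+1->D
Step 2: C = 8, D = 13, total pairs = 21.
Step 3: tau = (C - D)/(n(n-1)/2) = (8 - 13)/21 = -0.238095.
Step 4: Exact two-sided p-value (enumerate n! = 5040 permutations of y under H0): p = 0.561905.
Step 5: alpha = 0.1. fail to reject H0.

tau_b = -0.2381 (C=8, D=13), p = 0.561905, fail to reject H0.


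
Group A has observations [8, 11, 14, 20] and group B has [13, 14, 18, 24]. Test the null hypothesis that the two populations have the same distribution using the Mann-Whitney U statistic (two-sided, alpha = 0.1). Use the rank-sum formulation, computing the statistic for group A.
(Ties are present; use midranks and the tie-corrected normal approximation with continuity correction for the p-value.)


Step 1: Combine and sort all 8 observations; assign midranks.
sorted (value, group): (8,X), (11,X), (13,Y), (14,X), (14,Y), (18,Y), (20,X), (24,Y)
ranks: 8->1, 11->2, 13->3, 14->4.5, 14->4.5, 18->6, 20->7, 24->8
Step 2: Rank sum for X: R1 = 1 + 2 + 4.5 + 7 = 14.5.
Step 3: U_X = R1 - n1(n1+1)/2 = 14.5 - 4*5/2 = 14.5 - 10 = 4.5.
       U_Y = n1*n2 - U_X = 16 - 4.5 = 11.5.
Step 4: Ties are present, so use the tie-corrected normal approximation (with continuity correction) for the p-value.
Step 5: p-value = 0.383630; compare to alpha = 0.1. fail to reject H0.

U_X = 4.5, p = 0.383630, fail to reject H0 at alpha = 0.1.


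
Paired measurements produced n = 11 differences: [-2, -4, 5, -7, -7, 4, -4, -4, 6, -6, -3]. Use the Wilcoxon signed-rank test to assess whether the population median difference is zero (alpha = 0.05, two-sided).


Step 1: Drop any zero differences (none here) and take |d_i|.
|d| = [2, 4, 5, 7, 7, 4, 4, 4, 6, 6, 3]
Step 2: Midrank |d_i| (ties get averaged ranks).
ranks: |2|->1, |4|->4.5, |5|->7, |7|->10.5, |7|->10.5, |4|->4.5, |4|->4.5, |4|->4.5, |6|->8.5, |6|->8.5, |3|->2
Step 3: Attach original signs; sum ranks with positive sign and with negative sign.
W+ = 7 + 4.5 + 8.5 = 20
W- = 1 + 4.5 + 10.5 + 10.5 + 4.5 + 4.5 + 8.5 + 2 = 46
(Check: W+ + W- = 66 should equal n(n+1)/2 = 66.)
Step 4: Test statistic W = min(W+, W-) = 20.
Step 5: Ties in |d|, so use the tie-corrected normal approximation.
        E[W] = n(n+1)/4 = 11*12/4 = 33.
        Tie groups: |d|=4 (t=4), |d|=6 (t=2), |d|=7 (t=2); sum(t^3 - t) = 72.
        Var[W] = n(n+1)(2n+1)/24 - sum(t^3-t)/48 = 3036/24 - 72/48 = 125.
        z = (W - E[W]) / sqrt(Var[W]) = (20 - 33) / 11.1803 = -1.1628.
        Two-sided p = 2*Phi(z) = 0.244929.
Step 6: alpha = 0.05. fail to reject H0.

W+ = 20, W- = 46, W = min = 20, p = 0.244929, fail to reject H0.


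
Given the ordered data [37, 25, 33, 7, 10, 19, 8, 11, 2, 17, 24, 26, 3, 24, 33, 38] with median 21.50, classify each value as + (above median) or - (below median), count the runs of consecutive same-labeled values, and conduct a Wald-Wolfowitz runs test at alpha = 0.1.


Step 1: Compute median = 21.50; label A = above, B = below.
Labels in order: AAABBBBBBBAABAAA  (n_A = 8, n_B = 8)
Step 2: Count runs R = 5.
Step 3: Under H0 (random ordering), E[R] = 2*n_A*n_B/(n_A+n_B) + 1 = 2*8*8/16 + 1 = 9.0000.
        Var[R] = 2*n_A*n_B*(2*n_A*n_B - n_A - n_B) / ((n_A+n_B)^2 * (n_A+n_B-1)) = 14336/3840 = 3.7333.
        SD[R] = 1.9322.
Step 4: Continuity-corrected z = (R + 0.5 - E[R]) / SD[R] = (5 + 0.5 - 9.0000) / 1.9322 = -1.8114.
Step 5: Two-sided p-value via normal approximation = 2*(1 - Phi(|z|)) = 0.070076.
Step 6: alpha = 0.1. reject H0.

R = 5, z = -1.8114, p = 0.070076, reject H0.
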